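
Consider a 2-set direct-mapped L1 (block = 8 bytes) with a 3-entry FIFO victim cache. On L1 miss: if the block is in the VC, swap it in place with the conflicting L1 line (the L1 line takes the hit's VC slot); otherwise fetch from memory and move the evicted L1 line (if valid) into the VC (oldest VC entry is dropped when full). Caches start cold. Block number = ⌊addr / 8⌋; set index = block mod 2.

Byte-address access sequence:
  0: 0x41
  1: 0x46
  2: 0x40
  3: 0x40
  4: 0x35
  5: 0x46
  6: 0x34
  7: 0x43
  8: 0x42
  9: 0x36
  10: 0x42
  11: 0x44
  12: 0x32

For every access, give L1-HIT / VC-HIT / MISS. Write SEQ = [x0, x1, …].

#0 0x41→b8/s0 MISS; vc=[]
#1 0x46→b8/s0 L1-HIT; vc=[]
#2 0x40→b8/s0 L1-HIT; vc=[]
#3 0x40→b8/s0 L1-HIT; vc=[]
#4 0x35→b6/s0 MISS; vc=[8]
#5 0x46→b8/s0 VC-HIT; vc=[6]
#6 0x34→b6/s0 VC-HIT; vc=[8]
#7 0x43→b8/s0 VC-HIT; vc=[6]
#8 0x42→b8/s0 L1-HIT; vc=[6]
#9 0x36→b6/s0 VC-HIT; vc=[8]
#10 0x42→b8/s0 VC-HIT; vc=[6]
#11 0x44→b8/s0 L1-HIT; vc=[6]
#12 0x32→b6/s0 VC-HIT; vc=[8]

SEQ = [MISS, L1-HIT, L1-HIT, L1-HIT, MISS, VC-HIT, VC-HIT, VC-HIT, L1-HIT, VC-HIT, VC-HIT, L1-HIT, VC-HIT]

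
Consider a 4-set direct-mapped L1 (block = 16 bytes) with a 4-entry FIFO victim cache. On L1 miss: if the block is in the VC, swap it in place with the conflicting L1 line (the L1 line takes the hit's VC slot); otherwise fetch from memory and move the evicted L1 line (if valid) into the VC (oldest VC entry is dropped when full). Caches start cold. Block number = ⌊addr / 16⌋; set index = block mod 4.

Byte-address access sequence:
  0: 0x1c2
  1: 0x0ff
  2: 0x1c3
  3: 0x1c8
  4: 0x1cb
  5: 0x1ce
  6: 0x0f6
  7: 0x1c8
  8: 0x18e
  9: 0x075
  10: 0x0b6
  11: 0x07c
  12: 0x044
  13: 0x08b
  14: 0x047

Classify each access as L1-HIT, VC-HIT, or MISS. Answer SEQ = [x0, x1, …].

#0 0x1c2→b28/s0 MISS; vc=[]
#1 0xff→b15/s3 MISS; vc=[]
#2 0x1c3→b28/s0 L1-HIT; vc=[]
#3 0x1c8→b28/s0 L1-HIT; vc=[]
#4 0x1cb→b28/s0 L1-HIT; vc=[]
#5 0x1ce→b28/s0 L1-HIT; vc=[]
#6 0xf6→b15/s3 L1-HIT; vc=[]
#7 0x1c8→b28/s0 L1-HIT; vc=[]
#8 0x18e→b24/s0 MISS; vc=[28]
#9 0x75→b7/s3 MISS; vc=[28,15]
#10 0xb6→b11/s3 MISS; vc=[28,15,7]
#11 0x7c→b7/s3 VC-HIT; vc=[28,15,11]
#12 0x44→b4/s0 MISS; vc=[28,15,11,24]
#13 0x8b→b8/s0 MISS; vc=[15,11,24,4]
#14 0x47→b4/s0 VC-HIT; vc=[15,11,24,8]

SEQ = [MISS, MISS, L1-HIT, L1-HIT, L1-HIT, L1-HIT, L1-HIT, L1-HIT, MISS, MISS, MISS, VC-HIT, MISS, MISS, VC-HIT]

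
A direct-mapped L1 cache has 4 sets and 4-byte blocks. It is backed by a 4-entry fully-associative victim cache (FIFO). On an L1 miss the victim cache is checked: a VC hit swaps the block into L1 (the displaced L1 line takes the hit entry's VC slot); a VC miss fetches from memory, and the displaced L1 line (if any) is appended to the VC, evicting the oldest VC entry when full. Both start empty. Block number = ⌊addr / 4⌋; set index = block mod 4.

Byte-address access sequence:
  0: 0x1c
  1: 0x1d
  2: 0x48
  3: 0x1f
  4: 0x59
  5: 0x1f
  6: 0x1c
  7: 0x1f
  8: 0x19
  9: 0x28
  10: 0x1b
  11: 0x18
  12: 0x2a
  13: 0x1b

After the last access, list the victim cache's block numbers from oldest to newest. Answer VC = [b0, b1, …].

VC = [18, 22, 10]

  [0] addr=0x1c blk=7 s=3: MISS | VC []
  [1] addr=0x1d blk=7 s=3: L1-HIT | VC []
  [2] addr=0x48 blk=18 s=2: MISS | VC []
  [3] addr=0x1f blk=7 s=3: L1-HIT | VC []
  [4] addr=0x59 blk=22 s=2: MISS | VC [18]
  [5] addr=0x1f blk=7 s=3: L1-HIT | VC [18]
  [6] addr=0x1c blk=7 s=3: L1-HIT | VC [18]
  [7] addr=0x1f blk=7 s=3: L1-HIT | VC [18]
  [8] addr=0x19 blk=6 s=2: MISS | VC [18, 22]
  [9] addr=0x28 blk=10 s=2: MISS | VC [18, 22, 6]
  [10] addr=0x1b blk=6 s=2: VC-HIT | VC [18, 22, 10]
  [11] addr=0x18 blk=6 s=2: L1-HIT | VC [18, 22, 10]
  [12] addr=0x2a blk=10 s=2: VC-HIT | VC [18, 22, 6]
  [13] addr=0x1b blk=6 s=2: VC-HIT | VC [18, 22, 10]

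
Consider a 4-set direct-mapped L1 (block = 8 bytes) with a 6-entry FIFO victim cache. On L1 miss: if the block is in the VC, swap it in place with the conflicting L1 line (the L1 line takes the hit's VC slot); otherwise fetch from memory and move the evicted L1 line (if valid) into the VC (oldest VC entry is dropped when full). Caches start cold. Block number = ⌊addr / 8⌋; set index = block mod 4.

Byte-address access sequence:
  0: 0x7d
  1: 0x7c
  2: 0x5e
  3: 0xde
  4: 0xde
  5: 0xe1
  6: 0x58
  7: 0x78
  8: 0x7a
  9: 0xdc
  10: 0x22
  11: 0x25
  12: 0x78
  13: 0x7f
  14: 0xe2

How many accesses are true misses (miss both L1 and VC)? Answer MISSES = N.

0: 0x7d (blk 15, set 3) → MISS  vc=[]
1: 0x7c (blk 15, set 3) → L1-HIT  vc=[]
2: 0x5e (blk 11, set 3) → MISS  vc=[15]
3: 0xde (blk 27, set 3) → MISS  vc=[15, 11]
4: 0xde (blk 27, set 3) → L1-HIT  vc=[15, 11]
5: 0xe1 (blk 28, set 0) → MISS  vc=[15, 11]
6: 0x58 (blk 11, set 3) → VC-HIT  vc=[15, 27]
7: 0x78 (blk 15, set 3) → VC-HIT  vc=[11, 27]
8: 0x7a (blk 15, set 3) → L1-HIT  vc=[11, 27]
9: 0xdc (blk 27, set 3) → VC-HIT  vc=[11, 15]
10: 0x22 (blk 4, set 0) → MISS  vc=[11, 15, 28]
11: 0x25 (blk 4, set 0) → L1-HIT  vc=[11, 15, 28]
12: 0x78 (blk 15, set 3) → VC-HIT  vc=[11, 27, 28]
13: 0x7f (blk 15, set 3) → L1-HIT  vc=[11, 27, 28]
14: 0xe2 (blk 28, set 0) → VC-HIT  vc=[11, 27, 4]

MISSES = 5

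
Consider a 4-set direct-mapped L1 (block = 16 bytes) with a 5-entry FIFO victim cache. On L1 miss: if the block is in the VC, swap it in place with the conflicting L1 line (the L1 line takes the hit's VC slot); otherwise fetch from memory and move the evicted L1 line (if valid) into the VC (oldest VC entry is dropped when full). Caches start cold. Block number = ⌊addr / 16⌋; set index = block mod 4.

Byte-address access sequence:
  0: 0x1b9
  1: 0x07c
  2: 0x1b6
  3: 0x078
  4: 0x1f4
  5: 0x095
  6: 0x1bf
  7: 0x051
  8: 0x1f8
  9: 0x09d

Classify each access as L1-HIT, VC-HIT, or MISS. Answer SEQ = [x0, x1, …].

SEQ = [MISS, MISS, VC-HIT, VC-HIT, MISS, MISS, VC-HIT, MISS, VC-HIT, VC-HIT]

#0 0x1b9→b27/s3 MISS; vc=[]
#1 0x7c→b7/s3 MISS; vc=[27]
#2 0x1b6→b27/s3 VC-HIT; vc=[7]
#3 0x78→b7/s3 VC-HIT; vc=[27]
#4 0x1f4→b31/s3 MISS; vc=[27,7]
#5 0x95→b9/s1 MISS; vc=[27,7]
#6 0x1bf→b27/s3 VC-HIT; vc=[31,7]
#7 0x51→b5/s1 MISS; vc=[31,7,9]
#8 0x1f8→b31/s3 VC-HIT; vc=[27,7,9]
#9 0x9d→b9/s1 VC-HIT; vc=[27,7,5]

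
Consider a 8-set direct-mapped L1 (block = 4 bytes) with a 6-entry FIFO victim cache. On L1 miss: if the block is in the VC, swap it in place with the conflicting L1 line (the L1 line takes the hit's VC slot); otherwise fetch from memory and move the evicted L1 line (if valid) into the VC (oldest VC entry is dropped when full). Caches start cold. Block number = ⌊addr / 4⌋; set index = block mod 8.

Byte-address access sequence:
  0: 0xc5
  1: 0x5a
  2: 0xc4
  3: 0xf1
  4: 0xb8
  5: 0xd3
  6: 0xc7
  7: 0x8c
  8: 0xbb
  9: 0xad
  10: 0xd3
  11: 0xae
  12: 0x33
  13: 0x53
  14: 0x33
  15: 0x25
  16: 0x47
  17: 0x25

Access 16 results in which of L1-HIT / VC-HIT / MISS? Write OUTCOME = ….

0: 0xc5 (blk 49, set 1) → MISS  vc=[]
1: 0x5a (blk 22, set 6) → MISS  vc=[]
2: 0xc4 (blk 49, set 1) → L1-HIT  vc=[]
3: 0xf1 (blk 60, set 4) → MISS  vc=[]
4: 0xb8 (blk 46, set 6) → MISS  vc=[22]
5: 0xd3 (blk 52, set 4) → MISS  vc=[22, 60]
6: 0xc7 (blk 49, set 1) → L1-HIT  vc=[22, 60]
7: 0x8c (blk 35, set 3) → MISS  vc=[22, 60]
8: 0xbb (blk 46, set 6) → L1-HIT  vc=[22, 60]
9: 0xad (blk 43, set 3) → MISS  vc=[22, 60, 35]
10: 0xd3 (blk 52, set 4) → L1-HIT  vc=[22, 60, 35]
11: 0xae (blk 43, set 3) → L1-HIT  vc=[22, 60, 35]
12: 0x33 (blk 12, set 4) → MISS  vc=[22, 60, 35, 52]
13: 0x53 (blk 20, set 4) → MISS  vc=[22, 60, 35, 52, 12]
14: 0x33 (blk 12, set 4) → VC-HIT  vc=[22, 60, 35, 52, 20]
15: 0x25 (blk 9, set 1) → MISS  vc=[22, 60, 35, 52, 20, 49]
16: 0x47 (blk 17, set 1) → MISS  vc=[60, 35, 52, 20, 49, 9]
17: 0x25 (blk 9, set 1) → VC-HIT  vc=[60, 35, 52, 20, 49, 17]

OUTCOME = MISS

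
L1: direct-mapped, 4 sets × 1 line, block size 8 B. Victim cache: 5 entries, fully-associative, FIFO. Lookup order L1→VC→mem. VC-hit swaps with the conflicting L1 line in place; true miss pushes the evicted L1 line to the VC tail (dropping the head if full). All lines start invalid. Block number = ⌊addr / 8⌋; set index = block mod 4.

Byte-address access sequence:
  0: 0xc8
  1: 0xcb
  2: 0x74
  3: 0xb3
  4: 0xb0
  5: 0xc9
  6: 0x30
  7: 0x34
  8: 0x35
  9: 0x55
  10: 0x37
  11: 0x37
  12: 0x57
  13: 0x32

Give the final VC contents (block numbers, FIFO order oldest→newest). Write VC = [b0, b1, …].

VC = [14, 22, 10]

#0 0xc8→b25/s1 MISS; vc=[]
#1 0xcb→b25/s1 L1-HIT; vc=[]
#2 0x74→b14/s2 MISS; vc=[]
#3 0xb3→b22/s2 MISS; vc=[14]
#4 0xb0→b22/s2 L1-HIT; vc=[14]
#5 0xc9→b25/s1 L1-HIT; vc=[14]
#6 0x30→b6/s2 MISS; vc=[14,22]
#7 0x34→b6/s2 L1-HIT; vc=[14,22]
#8 0x35→b6/s2 L1-HIT; vc=[14,22]
#9 0x55→b10/s2 MISS; vc=[14,22,6]
#10 0x37→b6/s2 VC-HIT; vc=[14,22,10]
#11 0x37→b6/s2 L1-HIT; vc=[14,22,10]
#12 0x57→b10/s2 VC-HIT; vc=[14,22,6]
#13 0x32→b6/s2 VC-HIT; vc=[14,22,10]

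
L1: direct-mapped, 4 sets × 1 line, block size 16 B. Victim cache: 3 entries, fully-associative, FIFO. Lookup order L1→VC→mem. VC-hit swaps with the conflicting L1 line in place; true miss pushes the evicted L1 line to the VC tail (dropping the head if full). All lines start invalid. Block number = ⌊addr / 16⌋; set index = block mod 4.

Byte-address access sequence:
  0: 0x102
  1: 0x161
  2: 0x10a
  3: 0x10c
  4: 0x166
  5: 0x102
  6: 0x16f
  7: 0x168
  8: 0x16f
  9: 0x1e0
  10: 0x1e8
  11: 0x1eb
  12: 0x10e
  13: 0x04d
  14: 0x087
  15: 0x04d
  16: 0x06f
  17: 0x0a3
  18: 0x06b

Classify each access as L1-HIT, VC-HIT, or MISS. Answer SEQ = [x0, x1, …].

#0 0x102→b16/s0 MISS; vc=[]
#1 0x161→b22/s2 MISS; vc=[]
#2 0x10a→b16/s0 L1-HIT; vc=[]
#3 0x10c→b16/s0 L1-HIT; vc=[]
#4 0x166→b22/s2 L1-HIT; vc=[]
#5 0x102→b16/s0 L1-HIT; vc=[]
#6 0x16f→b22/s2 L1-HIT; vc=[]
#7 0x168→b22/s2 L1-HIT; vc=[]
#8 0x16f→b22/s2 L1-HIT; vc=[]
#9 0x1e0→b30/s2 MISS; vc=[22]
#10 0x1e8→b30/s2 L1-HIT; vc=[22]
#11 0x1eb→b30/s2 L1-HIT; vc=[22]
#12 0x10e→b16/s0 L1-HIT; vc=[22]
#13 0x4d→b4/s0 MISS; vc=[22,16]
#14 0x87→b8/s0 MISS; vc=[22,16,4]
#15 0x4d→b4/s0 VC-HIT; vc=[22,16,8]
#16 0x6f→b6/s2 MISS; vc=[16,8,30]
#17 0xa3→b10/s2 MISS; vc=[8,30,6]
#18 0x6b→b6/s2 VC-HIT; vc=[8,30,10]

SEQ = [MISS, MISS, L1-HIT, L1-HIT, L1-HIT, L1-HIT, L1-HIT, L1-HIT, L1-HIT, MISS, L1-HIT, L1-HIT, L1-HIT, MISS, MISS, VC-HIT, MISS, MISS, VC-HIT]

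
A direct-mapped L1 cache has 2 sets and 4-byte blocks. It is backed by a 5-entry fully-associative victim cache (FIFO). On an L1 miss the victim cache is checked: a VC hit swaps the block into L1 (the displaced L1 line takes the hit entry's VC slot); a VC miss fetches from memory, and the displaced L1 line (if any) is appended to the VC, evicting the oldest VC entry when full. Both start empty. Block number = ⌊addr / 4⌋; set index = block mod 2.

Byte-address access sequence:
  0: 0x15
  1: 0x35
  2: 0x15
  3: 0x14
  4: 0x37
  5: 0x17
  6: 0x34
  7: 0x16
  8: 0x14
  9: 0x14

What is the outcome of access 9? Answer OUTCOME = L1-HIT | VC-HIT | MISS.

#0 0x15→b5/s1 MISS; vc=[]
#1 0x35→b13/s1 MISS; vc=[5]
#2 0x15→b5/s1 VC-HIT; vc=[13]
#3 0x14→b5/s1 L1-HIT; vc=[13]
#4 0x37→b13/s1 VC-HIT; vc=[5]
#5 0x17→b5/s1 VC-HIT; vc=[13]
#6 0x34→b13/s1 VC-HIT; vc=[5]
#7 0x16→b5/s1 VC-HIT; vc=[13]
#8 0x14→b5/s1 L1-HIT; vc=[13]
#9 0x14→b5/s1 L1-HIT; vc=[13]

OUTCOME = L1-HIT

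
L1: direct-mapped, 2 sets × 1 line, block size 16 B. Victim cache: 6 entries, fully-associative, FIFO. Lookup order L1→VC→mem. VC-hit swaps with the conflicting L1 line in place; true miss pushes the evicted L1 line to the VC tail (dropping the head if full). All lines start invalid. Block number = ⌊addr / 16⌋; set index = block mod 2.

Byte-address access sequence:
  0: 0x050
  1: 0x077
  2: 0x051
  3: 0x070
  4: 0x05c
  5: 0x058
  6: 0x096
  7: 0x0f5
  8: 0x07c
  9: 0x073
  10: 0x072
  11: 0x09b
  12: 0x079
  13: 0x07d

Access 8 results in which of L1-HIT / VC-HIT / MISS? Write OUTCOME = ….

#0 0x50→b5/s1 MISS; vc=[]
#1 0x77→b7/s1 MISS; vc=[5]
#2 0x51→b5/s1 VC-HIT; vc=[7]
#3 0x70→b7/s1 VC-HIT; vc=[5]
#4 0x5c→b5/s1 VC-HIT; vc=[7]
#5 0x58→b5/s1 L1-HIT; vc=[7]
#6 0x96→b9/s1 MISS; vc=[7,5]
#7 0xf5→b15/s1 MISS; vc=[7,5,9]
#8 0x7c→b7/s1 VC-HIT; vc=[15,5,9]
#9 0x73→b7/s1 L1-HIT; vc=[15,5,9]
#10 0x72→b7/s1 L1-HIT; vc=[15,5,9]
#11 0x9b→b9/s1 VC-HIT; vc=[15,5,7]
#12 0x79→b7/s1 VC-HIT; vc=[15,5,9]
#13 0x7d→b7/s1 L1-HIT; vc=[15,5,9]

OUTCOME = VC-HIT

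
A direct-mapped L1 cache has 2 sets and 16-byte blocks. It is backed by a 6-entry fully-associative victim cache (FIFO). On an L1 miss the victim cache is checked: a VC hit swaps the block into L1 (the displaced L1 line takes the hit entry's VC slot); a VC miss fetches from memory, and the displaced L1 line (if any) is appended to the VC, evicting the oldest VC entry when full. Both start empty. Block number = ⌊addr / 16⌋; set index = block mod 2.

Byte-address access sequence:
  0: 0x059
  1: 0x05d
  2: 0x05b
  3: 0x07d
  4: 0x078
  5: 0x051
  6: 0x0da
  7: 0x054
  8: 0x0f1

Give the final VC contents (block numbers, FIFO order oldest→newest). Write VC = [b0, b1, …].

VC = [7, 13, 5]

  [0] addr=0x59 blk=5 s=1: MISS | VC []
  [1] addr=0x5d blk=5 s=1: L1-HIT | VC []
  [2] addr=0x5b blk=5 s=1: L1-HIT | VC []
  [3] addr=0x7d blk=7 s=1: MISS | VC [5]
  [4] addr=0x78 blk=7 s=1: L1-HIT | VC [5]
  [5] addr=0x51 blk=5 s=1: VC-HIT | VC [7]
  [6] addr=0xda blk=13 s=1: MISS | VC [7, 5]
  [7] addr=0x54 blk=5 s=1: VC-HIT | VC [7, 13]
  [8] addr=0xf1 blk=15 s=1: MISS | VC [7, 13, 5]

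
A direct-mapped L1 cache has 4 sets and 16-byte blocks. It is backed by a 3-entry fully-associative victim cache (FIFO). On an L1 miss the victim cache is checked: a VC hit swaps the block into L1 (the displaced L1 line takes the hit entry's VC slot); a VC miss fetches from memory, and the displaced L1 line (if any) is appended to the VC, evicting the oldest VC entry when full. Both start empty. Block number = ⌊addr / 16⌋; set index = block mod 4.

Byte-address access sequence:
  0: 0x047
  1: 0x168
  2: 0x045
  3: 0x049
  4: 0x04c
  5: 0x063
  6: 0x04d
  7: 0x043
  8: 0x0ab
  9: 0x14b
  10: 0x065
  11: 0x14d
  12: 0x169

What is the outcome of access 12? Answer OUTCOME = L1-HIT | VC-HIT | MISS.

  [0] addr=0x47 blk=4 s=0: MISS | VC []
  [1] addr=0x168 blk=22 s=2: MISS | VC []
  [2] addr=0x45 blk=4 s=0: L1-HIT | VC []
  [3] addr=0x49 blk=4 s=0: L1-HIT | VC []
  [4] addr=0x4c blk=4 s=0: L1-HIT | VC []
  [5] addr=0x63 blk=6 s=2: MISS | VC [22]
  [6] addr=0x4d blk=4 s=0: L1-HIT | VC [22]
  [7] addr=0x43 blk=4 s=0: L1-HIT | VC [22]
  [8] addr=0xab blk=10 s=2: MISS | VC [22, 6]
  [9] addr=0x14b blk=20 s=0: MISS | VC [22, 6, 4]
  [10] addr=0x65 blk=6 s=2: VC-HIT | VC [22, 10, 4]
  [11] addr=0x14d blk=20 s=0: L1-HIT | VC [22, 10, 4]
  [12] addr=0x169 blk=22 s=2: VC-HIT | VC [6, 10, 4]

OUTCOME = VC-HIT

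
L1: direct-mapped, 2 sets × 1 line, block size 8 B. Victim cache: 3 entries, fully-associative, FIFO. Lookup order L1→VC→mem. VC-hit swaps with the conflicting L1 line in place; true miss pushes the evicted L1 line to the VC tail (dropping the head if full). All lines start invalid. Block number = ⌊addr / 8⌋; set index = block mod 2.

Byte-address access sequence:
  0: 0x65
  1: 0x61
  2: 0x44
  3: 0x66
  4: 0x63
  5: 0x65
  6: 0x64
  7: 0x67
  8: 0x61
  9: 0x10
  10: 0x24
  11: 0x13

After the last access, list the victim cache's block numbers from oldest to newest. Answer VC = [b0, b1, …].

VC = [8, 12, 4]

  [0] addr=0x65 blk=12 s=0: MISS | VC []
  [1] addr=0x61 blk=12 s=0: L1-HIT | VC []
  [2] addr=0x44 blk=8 s=0: MISS | VC [12]
  [3] addr=0x66 blk=12 s=0: VC-HIT | VC [8]
  [4] addr=0x63 blk=12 s=0: L1-HIT | VC [8]
  [5] addr=0x65 blk=12 s=0: L1-HIT | VC [8]
  [6] addr=0x64 blk=12 s=0: L1-HIT | VC [8]
  [7] addr=0x67 blk=12 s=0: L1-HIT | VC [8]
  [8] addr=0x61 blk=12 s=0: L1-HIT | VC [8]
  [9] addr=0x10 blk=2 s=0: MISS | VC [8, 12]
  [10] addr=0x24 blk=4 s=0: MISS | VC [8, 12, 2]
  [11] addr=0x13 blk=2 s=0: VC-HIT | VC [8, 12, 4]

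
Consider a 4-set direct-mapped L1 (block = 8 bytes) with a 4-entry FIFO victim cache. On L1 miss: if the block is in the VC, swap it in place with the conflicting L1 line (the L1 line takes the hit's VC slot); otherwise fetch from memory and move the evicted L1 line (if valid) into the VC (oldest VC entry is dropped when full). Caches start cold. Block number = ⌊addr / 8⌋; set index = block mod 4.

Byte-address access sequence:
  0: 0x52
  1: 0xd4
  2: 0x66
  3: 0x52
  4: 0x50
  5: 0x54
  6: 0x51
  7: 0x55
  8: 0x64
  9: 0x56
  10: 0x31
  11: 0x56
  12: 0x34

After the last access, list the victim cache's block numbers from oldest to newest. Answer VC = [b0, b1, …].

VC = [26, 10]

#0 0x52→b10/s2 MISS; vc=[]
#1 0xd4→b26/s2 MISS; vc=[10]
#2 0x66→b12/s0 MISS; vc=[10]
#3 0x52→b10/s2 VC-HIT; vc=[26]
#4 0x50→b10/s2 L1-HIT; vc=[26]
#5 0x54→b10/s2 L1-HIT; vc=[26]
#6 0x51→b10/s2 L1-HIT; vc=[26]
#7 0x55→b10/s2 L1-HIT; vc=[26]
#8 0x64→b12/s0 L1-HIT; vc=[26]
#9 0x56→b10/s2 L1-HIT; vc=[26]
#10 0x31→b6/s2 MISS; vc=[26,10]
#11 0x56→b10/s2 VC-HIT; vc=[26,6]
#12 0x34→b6/s2 VC-HIT; vc=[26,10]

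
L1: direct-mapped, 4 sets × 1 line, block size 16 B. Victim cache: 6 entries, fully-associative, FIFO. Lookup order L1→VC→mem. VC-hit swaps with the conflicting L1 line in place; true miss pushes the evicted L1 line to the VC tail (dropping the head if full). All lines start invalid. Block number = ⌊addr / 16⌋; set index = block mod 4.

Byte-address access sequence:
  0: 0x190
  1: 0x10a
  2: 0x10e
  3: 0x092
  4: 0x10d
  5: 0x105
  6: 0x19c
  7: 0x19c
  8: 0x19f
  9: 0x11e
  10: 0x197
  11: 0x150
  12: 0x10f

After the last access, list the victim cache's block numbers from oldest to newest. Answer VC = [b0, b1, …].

0: 0x190 (blk 25, set 1) → MISS  vc=[]
1: 0x10a (blk 16, set 0) → MISS  vc=[]
2: 0x10e (blk 16, set 0) → L1-HIT  vc=[]
3: 0x92 (blk 9, set 1) → MISS  vc=[25]
4: 0x10d (blk 16, set 0) → L1-HIT  vc=[25]
5: 0x105 (blk 16, set 0) → L1-HIT  vc=[25]
6: 0x19c (blk 25, set 1) → VC-HIT  vc=[9]
7: 0x19c (blk 25, set 1) → L1-HIT  vc=[9]
8: 0x19f (blk 25, set 1) → L1-HIT  vc=[9]
9: 0x11e (blk 17, set 1) → MISS  vc=[9, 25]
10: 0x197 (blk 25, set 1) → VC-HIT  vc=[9, 17]
11: 0x150 (blk 21, set 1) → MISS  vc=[9, 17, 25]
12: 0x10f (blk 16, set 0) → L1-HIT  vc=[9, 17, 25]

VC = [9, 17, 25]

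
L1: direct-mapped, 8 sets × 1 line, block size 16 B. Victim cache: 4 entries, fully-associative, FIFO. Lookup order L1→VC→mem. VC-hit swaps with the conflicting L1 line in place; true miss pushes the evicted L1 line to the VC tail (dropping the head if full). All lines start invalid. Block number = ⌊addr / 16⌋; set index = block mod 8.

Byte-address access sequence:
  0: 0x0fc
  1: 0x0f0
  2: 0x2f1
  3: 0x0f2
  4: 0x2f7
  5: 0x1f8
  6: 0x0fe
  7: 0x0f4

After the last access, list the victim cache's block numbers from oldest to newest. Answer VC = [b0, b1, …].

#0 0xfc→b15/s7 MISS; vc=[]
#1 0xf0→b15/s7 L1-HIT; vc=[]
#2 0x2f1→b47/s7 MISS; vc=[15]
#3 0xf2→b15/s7 VC-HIT; vc=[47]
#4 0x2f7→b47/s7 VC-HIT; vc=[15]
#5 0x1f8→b31/s7 MISS; vc=[15,47]
#6 0xfe→b15/s7 VC-HIT; vc=[31,47]
#7 0xf4→b15/s7 L1-HIT; vc=[31,47]

VC = [31, 47]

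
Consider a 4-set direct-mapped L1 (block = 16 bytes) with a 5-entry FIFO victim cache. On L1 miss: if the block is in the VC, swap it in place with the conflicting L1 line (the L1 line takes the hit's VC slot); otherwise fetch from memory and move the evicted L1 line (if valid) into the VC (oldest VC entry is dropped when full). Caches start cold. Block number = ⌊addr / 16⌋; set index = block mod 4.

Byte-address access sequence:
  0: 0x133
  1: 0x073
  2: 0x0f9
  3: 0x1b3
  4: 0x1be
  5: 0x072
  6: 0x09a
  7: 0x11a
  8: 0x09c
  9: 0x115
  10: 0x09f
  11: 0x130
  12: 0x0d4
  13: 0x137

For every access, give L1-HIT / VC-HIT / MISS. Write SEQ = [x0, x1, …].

SEQ = [MISS, MISS, MISS, MISS, L1-HIT, VC-HIT, MISS, MISS, VC-HIT, VC-HIT, VC-HIT, VC-HIT, MISS, L1-HIT]

#0 0x133→b19/s3 MISS; vc=[]
#1 0x73→b7/s3 MISS; vc=[19]
#2 0xf9→b15/s3 MISS; vc=[19,7]
#3 0x1b3→b27/s3 MISS; vc=[19,7,15]
#4 0x1be→b27/s3 L1-HIT; vc=[19,7,15]
#5 0x72→b7/s3 VC-HIT; vc=[19,27,15]
#6 0x9a→b9/s1 MISS; vc=[19,27,15]
#7 0x11a→b17/s1 MISS; vc=[19,27,15,9]
#8 0x9c→b9/s1 VC-HIT; vc=[19,27,15,17]
#9 0x115→b17/s1 VC-HIT; vc=[19,27,15,9]
#10 0x9f→b9/s1 VC-HIT; vc=[19,27,15,17]
#11 0x130→b19/s3 VC-HIT; vc=[7,27,15,17]
#12 0xd4→b13/s1 MISS; vc=[7,27,15,17,9]
#13 0x137→b19/s3 L1-HIT; vc=[7,27,15,17,9]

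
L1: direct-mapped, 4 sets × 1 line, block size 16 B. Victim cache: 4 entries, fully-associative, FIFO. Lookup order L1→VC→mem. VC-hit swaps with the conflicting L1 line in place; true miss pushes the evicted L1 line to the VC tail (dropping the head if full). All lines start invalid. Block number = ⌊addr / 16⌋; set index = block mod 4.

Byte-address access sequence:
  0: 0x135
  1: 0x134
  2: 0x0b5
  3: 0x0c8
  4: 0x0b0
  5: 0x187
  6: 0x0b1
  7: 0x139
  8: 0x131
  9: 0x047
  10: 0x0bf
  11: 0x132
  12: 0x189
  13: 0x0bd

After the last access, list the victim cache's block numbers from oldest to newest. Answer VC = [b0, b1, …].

  [0] addr=0x135 blk=19 s=3: MISS | VC []
  [1] addr=0x134 blk=19 s=3: L1-HIT | VC []
  [2] addr=0xb5 blk=11 s=3: MISS | VC [19]
  [3] addr=0xc8 blk=12 s=0: MISS | VC [19]
  [4] addr=0xb0 blk=11 s=3: L1-HIT | VC [19]
  [5] addr=0x187 blk=24 s=0: MISS | VC [19, 12]
  [6] addr=0xb1 blk=11 s=3: L1-HIT | VC [19, 12]
  [7] addr=0x139 blk=19 s=3: VC-HIT | VC [11, 12]
  [8] addr=0x131 blk=19 s=3: L1-HIT | VC [11, 12]
  [9] addr=0x47 blk=4 s=0: MISS | VC [11, 12, 24]
  [10] addr=0xbf blk=11 s=3: VC-HIT | VC [19, 12, 24]
  [11] addr=0x132 blk=19 s=3: VC-HIT | VC [11, 12, 24]
  [12] addr=0x189 blk=24 s=0: VC-HIT | VC [11, 12, 4]
  [13] addr=0xbd blk=11 s=3: VC-HIT | VC [19, 12, 4]

VC = [19, 12, 4]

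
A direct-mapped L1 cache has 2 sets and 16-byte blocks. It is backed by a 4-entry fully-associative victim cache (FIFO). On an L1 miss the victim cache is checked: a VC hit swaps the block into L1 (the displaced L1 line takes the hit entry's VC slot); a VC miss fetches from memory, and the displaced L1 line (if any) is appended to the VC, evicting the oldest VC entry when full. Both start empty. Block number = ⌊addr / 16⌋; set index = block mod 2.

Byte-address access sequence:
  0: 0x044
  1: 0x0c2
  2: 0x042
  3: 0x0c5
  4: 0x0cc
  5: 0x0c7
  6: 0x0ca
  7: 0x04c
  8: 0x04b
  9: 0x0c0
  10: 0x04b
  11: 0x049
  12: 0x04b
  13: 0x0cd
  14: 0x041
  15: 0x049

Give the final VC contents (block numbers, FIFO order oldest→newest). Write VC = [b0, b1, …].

0: 0x44 (blk 4, set 0) → MISS  vc=[]
1: 0xc2 (blk 12, set 0) → MISS  vc=[4]
2: 0x42 (blk 4, set 0) → VC-HIT  vc=[12]
3: 0xc5 (blk 12, set 0) → VC-HIT  vc=[4]
4: 0xcc (blk 12, set 0) → L1-HIT  vc=[4]
5: 0xc7 (blk 12, set 0) → L1-HIT  vc=[4]
6: 0xca (blk 12, set 0) → L1-HIT  vc=[4]
7: 0x4c (blk 4, set 0) → VC-HIT  vc=[12]
8: 0x4b (blk 4, set 0) → L1-HIT  vc=[12]
9: 0xc0 (blk 12, set 0) → VC-HIT  vc=[4]
10: 0x4b (blk 4, set 0) → VC-HIT  vc=[12]
11: 0x49 (blk 4, set 0) → L1-HIT  vc=[12]
12: 0x4b (blk 4, set 0) → L1-HIT  vc=[12]
13: 0xcd (blk 12, set 0) → VC-HIT  vc=[4]
14: 0x41 (blk 4, set 0) → VC-HIT  vc=[12]
15: 0x49 (blk 4, set 0) → L1-HIT  vc=[12]

VC = [12]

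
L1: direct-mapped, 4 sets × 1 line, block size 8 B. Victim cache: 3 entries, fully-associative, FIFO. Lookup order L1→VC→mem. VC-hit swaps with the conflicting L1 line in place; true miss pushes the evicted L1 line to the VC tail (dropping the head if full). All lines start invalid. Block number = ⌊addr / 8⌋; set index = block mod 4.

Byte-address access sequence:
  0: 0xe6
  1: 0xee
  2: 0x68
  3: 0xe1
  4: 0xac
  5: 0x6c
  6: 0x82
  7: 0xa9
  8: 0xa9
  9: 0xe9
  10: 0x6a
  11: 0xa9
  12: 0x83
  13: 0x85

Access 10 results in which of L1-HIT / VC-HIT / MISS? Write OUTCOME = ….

#0 0xe6→b28/s0 MISS; vc=[]
#1 0xee→b29/s1 MISS; vc=[]
#2 0x68→b13/s1 MISS; vc=[29]
#3 0xe1→b28/s0 L1-HIT; vc=[29]
#4 0xac→b21/s1 MISS; vc=[29,13]
#5 0x6c→b13/s1 VC-HIT; vc=[29,21]
#6 0x82→b16/s0 MISS; vc=[29,21,28]
#7 0xa9→b21/s1 VC-HIT; vc=[29,13,28]
#8 0xa9→b21/s1 L1-HIT; vc=[29,13,28]
#9 0xe9→b29/s1 VC-HIT; vc=[21,13,28]
#10 0x6a→b13/s1 VC-HIT; vc=[21,29,28]
#11 0xa9→b21/s1 VC-HIT; vc=[13,29,28]
#12 0x83→b16/s0 L1-HIT; vc=[13,29,28]
#13 0x85→b16/s0 L1-HIT; vc=[13,29,28]

OUTCOME = VC-HIT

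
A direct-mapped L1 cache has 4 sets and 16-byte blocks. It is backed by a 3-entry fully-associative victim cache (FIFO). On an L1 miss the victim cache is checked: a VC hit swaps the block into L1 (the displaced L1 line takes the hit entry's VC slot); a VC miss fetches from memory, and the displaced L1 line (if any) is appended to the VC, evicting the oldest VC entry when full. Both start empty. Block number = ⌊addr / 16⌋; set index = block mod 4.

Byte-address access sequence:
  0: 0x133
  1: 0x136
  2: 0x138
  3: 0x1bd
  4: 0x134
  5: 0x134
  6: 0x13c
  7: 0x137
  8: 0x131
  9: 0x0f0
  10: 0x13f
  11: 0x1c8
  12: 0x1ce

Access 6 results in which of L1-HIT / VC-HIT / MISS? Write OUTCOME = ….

  [0] addr=0x133 blk=19 s=3: MISS | VC []
  [1] addr=0x136 blk=19 s=3: L1-HIT | VC []
  [2] addr=0x138 blk=19 s=3: L1-HIT | VC []
  [3] addr=0x1bd blk=27 s=3: MISS | VC [19]
  [4] addr=0x134 blk=19 s=3: VC-HIT | VC [27]
  [5] addr=0x134 blk=19 s=3: L1-HIT | VC [27]
  [6] addr=0x13c blk=19 s=3: L1-HIT | VC [27]
  [7] addr=0x137 blk=19 s=3: L1-HIT | VC [27]
  [8] addr=0x131 blk=19 s=3: L1-HIT | VC [27]
  [9] addr=0xf0 blk=15 s=3: MISS | VC [27, 19]
  [10] addr=0x13f blk=19 s=3: VC-HIT | VC [27, 15]
  [11] addr=0x1c8 blk=28 s=0: MISS | VC [27, 15]
  [12] addr=0x1ce blk=28 s=0: L1-HIT | VC [27, 15]

OUTCOME = L1-HIT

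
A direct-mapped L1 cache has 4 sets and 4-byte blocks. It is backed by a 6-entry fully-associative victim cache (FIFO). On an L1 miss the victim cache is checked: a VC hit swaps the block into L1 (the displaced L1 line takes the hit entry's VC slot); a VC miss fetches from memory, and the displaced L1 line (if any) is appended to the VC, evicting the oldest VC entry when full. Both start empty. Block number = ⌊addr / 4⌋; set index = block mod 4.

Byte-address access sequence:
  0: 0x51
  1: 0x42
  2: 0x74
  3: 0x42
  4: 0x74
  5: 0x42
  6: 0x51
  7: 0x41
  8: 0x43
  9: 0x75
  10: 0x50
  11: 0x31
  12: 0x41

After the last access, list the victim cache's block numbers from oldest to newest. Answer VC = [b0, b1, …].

VC = [12, 20]

  [0] addr=0x51 blk=20 s=0: MISS | VC []
  [1] addr=0x42 blk=16 s=0: MISS | VC [20]
  [2] addr=0x74 blk=29 s=1: MISS | VC [20]
  [3] addr=0x42 blk=16 s=0: L1-HIT | VC [20]
  [4] addr=0x74 blk=29 s=1: L1-HIT | VC [20]
  [5] addr=0x42 blk=16 s=0: L1-HIT | VC [20]
  [6] addr=0x51 blk=20 s=0: VC-HIT | VC [16]
  [7] addr=0x41 blk=16 s=0: VC-HIT | VC [20]
  [8] addr=0x43 blk=16 s=0: L1-HIT | VC [20]
  [9] addr=0x75 blk=29 s=1: L1-HIT | VC [20]
  [10] addr=0x50 blk=20 s=0: VC-HIT | VC [16]
  [11] addr=0x31 blk=12 s=0: MISS | VC [16, 20]
  [12] addr=0x41 blk=16 s=0: VC-HIT | VC [12, 20]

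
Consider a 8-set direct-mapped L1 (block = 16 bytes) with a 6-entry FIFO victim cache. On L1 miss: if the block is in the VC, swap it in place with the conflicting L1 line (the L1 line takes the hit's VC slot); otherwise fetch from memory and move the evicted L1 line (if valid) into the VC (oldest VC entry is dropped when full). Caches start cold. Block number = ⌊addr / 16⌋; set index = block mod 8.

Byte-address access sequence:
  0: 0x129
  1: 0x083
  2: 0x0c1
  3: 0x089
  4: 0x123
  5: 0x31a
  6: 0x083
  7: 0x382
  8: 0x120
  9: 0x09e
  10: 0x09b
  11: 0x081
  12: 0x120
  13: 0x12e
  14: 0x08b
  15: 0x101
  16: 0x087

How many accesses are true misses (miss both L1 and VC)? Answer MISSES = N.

  [0] addr=0x129 blk=18 s=2: MISS | VC []
  [1] addr=0x83 blk=8 s=0: MISS | VC []
  [2] addr=0xc1 blk=12 s=4: MISS | VC []
  [3] addr=0x89 blk=8 s=0: L1-HIT | VC []
  [4] addr=0x123 blk=18 s=2: L1-HIT | VC []
  [5] addr=0x31a blk=49 s=1: MISS | VC []
  [6] addr=0x83 blk=8 s=0: L1-HIT | VC []
  [7] addr=0x382 blk=56 s=0: MISS | VC [8]
  [8] addr=0x120 blk=18 s=2: L1-HIT | VC [8]
  [9] addr=0x9e blk=9 s=1: MISS | VC [8, 49]
  [10] addr=0x9b blk=9 s=1: L1-HIT | VC [8, 49]
  [11] addr=0x81 blk=8 s=0: VC-HIT | VC [56, 49]
  [12] addr=0x120 blk=18 s=2: L1-HIT | VC [56, 49]
  [13] addr=0x12e blk=18 s=2: L1-HIT | VC [56, 49]
  [14] addr=0x8b blk=8 s=0: L1-HIT | VC [56, 49]
  [15] addr=0x101 blk=16 s=0: MISS | VC [56, 49, 8]
  [16] addr=0x87 blk=8 s=0: VC-HIT | VC [56, 49, 16]

MISSES = 7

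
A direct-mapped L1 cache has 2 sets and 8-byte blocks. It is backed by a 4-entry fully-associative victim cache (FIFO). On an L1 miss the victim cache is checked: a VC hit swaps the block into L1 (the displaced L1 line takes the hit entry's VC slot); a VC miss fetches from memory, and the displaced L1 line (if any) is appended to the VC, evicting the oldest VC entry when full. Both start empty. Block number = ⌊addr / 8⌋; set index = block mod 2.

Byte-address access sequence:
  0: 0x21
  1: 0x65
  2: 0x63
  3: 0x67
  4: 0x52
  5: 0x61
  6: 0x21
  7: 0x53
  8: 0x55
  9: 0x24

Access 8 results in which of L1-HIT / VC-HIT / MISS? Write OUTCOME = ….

OUTCOME = L1-HIT

#0 0x21→b4/s0 MISS; vc=[]
#1 0x65→b12/s0 MISS; vc=[4]
#2 0x63→b12/s0 L1-HIT; vc=[4]
#3 0x67→b12/s0 L1-HIT; vc=[4]
#4 0x52→b10/s0 MISS; vc=[4,12]
#5 0x61→b12/s0 VC-HIT; vc=[4,10]
#6 0x21→b4/s0 VC-HIT; vc=[12,10]
#7 0x53→b10/s0 VC-HIT; vc=[12,4]
#8 0x55→b10/s0 L1-HIT; vc=[12,4]
#9 0x24→b4/s0 VC-HIT; vc=[12,10]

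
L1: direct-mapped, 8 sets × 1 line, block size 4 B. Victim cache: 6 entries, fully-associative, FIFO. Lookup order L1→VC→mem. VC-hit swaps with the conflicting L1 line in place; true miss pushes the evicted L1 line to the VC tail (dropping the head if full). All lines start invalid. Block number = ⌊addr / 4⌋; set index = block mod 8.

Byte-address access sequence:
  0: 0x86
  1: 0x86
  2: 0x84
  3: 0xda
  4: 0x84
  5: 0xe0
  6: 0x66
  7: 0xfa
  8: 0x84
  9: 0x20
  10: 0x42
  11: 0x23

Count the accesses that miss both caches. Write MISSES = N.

MISSES = 7

0: 0x86 (blk 33, set 1) → MISS  vc=[]
1: 0x86 (blk 33, set 1) → L1-HIT  vc=[]
2: 0x84 (blk 33, set 1) → L1-HIT  vc=[]
3: 0xda (blk 54, set 6) → MISS  vc=[]
4: 0x84 (blk 33, set 1) → L1-HIT  vc=[]
5: 0xe0 (blk 56, set 0) → MISS  vc=[]
6: 0x66 (blk 25, set 1) → MISS  vc=[33]
7: 0xfa (blk 62, set 6) → MISS  vc=[33, 54]
8: 0x84 (blk 33, set 1) → VC-HIT  vc=[25, 54]
9: 0x20 (blk 8, set 0) → MISS  vc=[25, 54, 56]
10: 0x42 (blk 16, set 0) → MISS  vc=[25, 54, 56, 8]
11: 0x23 (blk 8, set 0) → VC-HIT  vc=[25, 54, 56, 16]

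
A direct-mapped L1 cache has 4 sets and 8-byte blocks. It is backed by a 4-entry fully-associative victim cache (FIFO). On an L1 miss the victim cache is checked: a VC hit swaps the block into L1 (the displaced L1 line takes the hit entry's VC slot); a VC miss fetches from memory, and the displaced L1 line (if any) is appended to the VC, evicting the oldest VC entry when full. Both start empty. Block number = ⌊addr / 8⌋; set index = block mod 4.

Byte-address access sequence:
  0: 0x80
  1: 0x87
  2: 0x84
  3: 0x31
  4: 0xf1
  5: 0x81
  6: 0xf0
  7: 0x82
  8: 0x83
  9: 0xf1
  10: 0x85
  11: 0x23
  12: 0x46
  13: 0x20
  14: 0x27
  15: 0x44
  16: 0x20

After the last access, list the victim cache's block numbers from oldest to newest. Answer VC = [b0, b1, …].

0: 0x80 (blk 16, set 0) → MISS  vc=[]
1: 0x87 (blk 16, set 0) → L1-HIT  vc=[]
2: 0x84 (blk 16, set 0) → L1-HIT  vc=[]
3: 0x31 (blk 6, set 2) → MISS  vc=[]
4: 0xf1 (blk 30, set 2) → MISS  vc=[6]
5: 0x81 (blk 16, set 0) → L1-HIT  vc=[6]
6: 0xf0 (blk 30, set 2) → L1-HIT  vc=[6]
7: 0x82 (blk 16, set 0) → L1-HIT  vc=[6]
8: 0x83 (blk 16, set 0) → L1-HIT  vc=[6]
9: 0xf1 (blk 30, set 2) → L1-HIT  vc=[6]
10: 0x85 (blk 16, set 0) → L1-HIT  vc=[6]
11: 0x23 (blk 4, set 0) → MISS  vc=[6, 16]
12: 0x46 (blk 8, set 0) → MISS  vc=[6, 16, 4]
13: 0x20 (blk 4, set 0) → VC-HIT  vc=[6, 16, 8]
14: 0x27 (blk 4, set 0) → L1-HIT  vc=[6, 16, 8]
15: 0x44 (blk 8, set 0) → VC-HIT  vc=[6, 16, 4]
16: 0x20 (blk 4, set 0) → VC-HIT  vc=[6, 16, 8]

VC = [6, 16, 8]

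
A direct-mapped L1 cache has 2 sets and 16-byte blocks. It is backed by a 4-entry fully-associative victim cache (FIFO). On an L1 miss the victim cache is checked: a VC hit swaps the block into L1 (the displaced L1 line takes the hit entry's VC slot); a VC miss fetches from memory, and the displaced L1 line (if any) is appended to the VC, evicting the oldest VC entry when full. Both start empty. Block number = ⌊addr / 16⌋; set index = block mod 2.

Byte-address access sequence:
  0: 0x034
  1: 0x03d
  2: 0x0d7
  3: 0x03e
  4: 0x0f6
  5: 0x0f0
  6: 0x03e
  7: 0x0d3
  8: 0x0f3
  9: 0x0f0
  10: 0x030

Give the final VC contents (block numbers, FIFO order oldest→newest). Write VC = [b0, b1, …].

VC = [15, 13]

  [0] addr=0x34 blk=3 s=1: MISS | VC []
  [1] addr=0x3d blk=3 s=1: L1-HIT | VC []
  [2] addr=0xd7 blk=13 s=1: MISS | VC [3]
  [3] addr=0x3e blk=3 s=1: VC-HIT | VC [13]
  [4] addr=0xf6 blk=15 s=1: MISS | VC [13, 3]
  [5] addr=0xf0 blk=15 s=1: L1-HIT | VC [13, 3]
  [6] addr=0x3e blk=3 s=1: VC-HIT | VC [13, 15]
  [7] addr=0xd3 blk=13 s=1: VC-HIT | VC [3, 15]
  [8] addr=0xf3 blk=15 s=1: VC-HIT | VC [3, 13]
  [9] addr=0xf0 blk=15 s=1: L1-HIT | VC [3, 13]
  [10] addr=0x30 blk=3 s=1: VC-HIT | VC [15, 13]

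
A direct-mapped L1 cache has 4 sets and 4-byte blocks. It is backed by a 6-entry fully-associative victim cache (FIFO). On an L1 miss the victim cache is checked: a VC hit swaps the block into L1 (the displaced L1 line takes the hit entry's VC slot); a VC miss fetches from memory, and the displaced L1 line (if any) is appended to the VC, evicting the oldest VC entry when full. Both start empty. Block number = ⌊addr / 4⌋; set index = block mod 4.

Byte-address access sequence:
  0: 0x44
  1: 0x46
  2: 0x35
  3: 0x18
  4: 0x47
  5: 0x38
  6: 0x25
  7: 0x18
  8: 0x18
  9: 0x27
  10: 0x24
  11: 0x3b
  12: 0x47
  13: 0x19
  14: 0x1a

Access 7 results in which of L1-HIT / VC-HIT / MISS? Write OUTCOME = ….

  [0] addr=0x44 blk=17 s=1: MISS | VC []
  [1] addr=0x46 blk=17 s=1: L1-HIT | VC []
  [2] addr=0x35 blk=13 s=1: MISS | VC [17]
  [3] addr=0x18 blk=6 s=2: MISS | VC [17]
  [4] addr=0x47 blk=17 s=1: VC-HIT | VC [13]
  [5] addr=0x38 blk=14 s=2: MISS | VC [13, 6]
  [6] addr=0x25 blk=9 s=1: MISS | VC [13, 6, 17]
  [7] addr=0x18 blk=6 s=2: VC-HIT | VC [13, 14, 17]
  [8] addr=0x18 blk=6 s=2: L1-HIT | VC [13, 14, 17]
  [9] addr=0x27 blk=9 s=1: L1-HIT | VC [13, 14, 17]
  [10] addr=0x24 blk=9 s=1: L1-HIT | VC [13, 14, 17]
  [11] addr=0x3b blk=14 s=2: VC-HIT | VC [13, 6, 17]
  [12] addr=0x47 blk=17 s=1: VC-HIT | VC [13, 6, 9]
  [13] addr=0x19 blk=6 s=2: VC-HIT | VC [13, 14, 9]
  [14] addr=0x1a blk=6 s=2: L1-HIT | VC [13, 14, 9]

OUTCOME = VC-HIT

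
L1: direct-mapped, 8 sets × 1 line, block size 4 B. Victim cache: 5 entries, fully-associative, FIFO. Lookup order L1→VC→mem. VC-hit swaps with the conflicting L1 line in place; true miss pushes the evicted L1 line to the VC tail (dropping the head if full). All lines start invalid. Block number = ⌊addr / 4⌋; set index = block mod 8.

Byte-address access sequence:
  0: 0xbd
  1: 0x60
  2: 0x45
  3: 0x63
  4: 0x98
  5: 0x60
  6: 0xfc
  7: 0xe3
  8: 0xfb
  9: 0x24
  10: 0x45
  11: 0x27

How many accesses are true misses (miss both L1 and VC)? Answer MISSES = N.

0: 0xbd (blk 47, set 7) → MISS  vc=[]
1: 0x60 (blk 24, set 0) → MISS  vc=[]
2: 0x45 (blk 17, set 1) → MISS  vc=[]
3: 0x63 (blk 24, set 0) → L1-HIT  vc=[]
4: 0x98 (blk 38, set 6) → MISS  vc=[]
5: 0x60 (blk 24, set 0) → L1-HIT  vc=[]
6: 0xfc (blk 63, set 7) → MISS  vc=[47]
7: 0xe3 (blk 56, set 0) → MISS  vc=[47, 24]
8: 0xfb (blk 62, set 6) → MISS  vc=[47, 24, 38]
9: 0x24 (blk 9, set 1) → MISS  vc=[47, 24, 38, 17]
10: 0x45 (blk 17, set 1) → VC-HIT  vc=[47, 24, 38, 9]
11: 0x27 (blk 9, set 1) → VC-HIT  vc=[47, 24, 38, 17]

MISSES = 8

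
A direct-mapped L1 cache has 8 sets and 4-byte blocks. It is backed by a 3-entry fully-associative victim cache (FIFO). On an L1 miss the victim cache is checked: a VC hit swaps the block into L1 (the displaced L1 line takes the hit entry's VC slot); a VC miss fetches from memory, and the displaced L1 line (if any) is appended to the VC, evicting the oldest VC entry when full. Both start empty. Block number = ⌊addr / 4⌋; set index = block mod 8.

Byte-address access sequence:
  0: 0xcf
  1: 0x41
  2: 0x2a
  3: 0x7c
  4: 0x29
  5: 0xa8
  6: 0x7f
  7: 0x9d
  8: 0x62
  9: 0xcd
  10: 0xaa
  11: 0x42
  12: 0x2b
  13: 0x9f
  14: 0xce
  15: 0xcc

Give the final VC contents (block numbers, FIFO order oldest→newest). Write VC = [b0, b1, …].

#0 0xcf→b51/s3 MISS; vc=[]
#1 0x41→b16/s0 MISS; vc=[]
#2 0x2a→b10/s2 MISS; vc=[]
#3 0x7c→b31/s7 MISS; vc=[]
#4 0x29→b10/s2 L1-HIT; vc=[]
#5 0xa8→b42/s2 MISS; vc=[10]
#6 0x7f→b31/s7 L1-HIT; vc=[10]
#7 0x9d→b39/s7 MISS; vc=[10,31]
#8 0x62→b24/s0 MISS; vc=[10,31,16]
#9 0xcd→b51/s3 L1-HIT; vc=[10,31,16]
#10 0xaa→b42/s2 L1-HIT; vc=[10,31,16]
#11 0x42→b16/s0 VC-HIT; vc=[10,31,24]
#12 0x2b→b10/s2 VC-HIT; vc=[42,31,24]
#13 0x9f→b39/s7 L1-HIT; vc=[42,31,24]
#14 0xce→b51/s3 L1-HIT; vc=[42,31,24]
#15 0xcc→b51/s3 L1-HIT; vc=[42,31,24]

VC = [42, 31, 24]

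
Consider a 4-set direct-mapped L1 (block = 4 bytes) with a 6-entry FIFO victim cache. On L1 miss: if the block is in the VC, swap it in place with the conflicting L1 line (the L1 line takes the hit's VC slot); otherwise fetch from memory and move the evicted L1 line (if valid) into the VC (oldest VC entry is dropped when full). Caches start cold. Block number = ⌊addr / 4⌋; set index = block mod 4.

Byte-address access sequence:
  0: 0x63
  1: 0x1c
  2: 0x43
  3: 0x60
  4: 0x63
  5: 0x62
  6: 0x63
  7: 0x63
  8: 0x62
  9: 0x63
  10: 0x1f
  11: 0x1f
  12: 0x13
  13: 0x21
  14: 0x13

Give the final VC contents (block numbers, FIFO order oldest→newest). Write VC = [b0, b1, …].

0: 0x63 (blk 24, set 0) → MISS  vc=[]
1: 0x1c (blk 7, set 3) → MISS  vc=[]
2: 0x43 (blk 16, set 0) → MISS  vc=[24]
3: 0x60 (blk 24, set 0) → VC-HIT  vc=[16]
4: 0x63 (blk 24, set 0) → L1-HIT  vc=[16]
5: 0x62 (blk 24, set 0) → L1-HIT  vc=[16]
6: 0x63 (blk 24, set 0) → L1-HIT  vc=[16]
7: 0x63 (blk 24, set 0) → L1-HIT  vc=[16]
8: 0x62 (blk 24, set 0) → L1-HIT  vc=[16]
9: 0x63 (blk 24, set 0) → L1-HIT  vc=[16]
10: 0x1f (blk 7, set 3) → L1-HIT  vc=[16]
11: 0x1f (blk 7, set 3) → L1-HIT  vc=[16]
12: 0x13 (blk 4, set 0) → MISS  vc=[16, 24]
13: 0x21 (blk 8, set 0) → MISS  vc=[16, 24, 4]
14: 0x13 (blk 4, set 0) → VC-HIT  vc=[16, 24, 8]

VC = [16, 24, 8]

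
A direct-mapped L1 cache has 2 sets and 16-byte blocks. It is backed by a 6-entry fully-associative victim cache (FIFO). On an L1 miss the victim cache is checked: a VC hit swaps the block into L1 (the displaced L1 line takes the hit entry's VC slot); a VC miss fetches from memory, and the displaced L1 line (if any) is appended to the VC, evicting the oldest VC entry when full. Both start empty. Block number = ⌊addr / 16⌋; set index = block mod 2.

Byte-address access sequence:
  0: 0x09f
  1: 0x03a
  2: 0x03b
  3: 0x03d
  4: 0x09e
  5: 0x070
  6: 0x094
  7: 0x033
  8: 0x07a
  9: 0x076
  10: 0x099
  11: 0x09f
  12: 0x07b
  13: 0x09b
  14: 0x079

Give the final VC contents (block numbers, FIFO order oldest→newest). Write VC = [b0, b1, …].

0: 0x9f (blk 9, set 1) → MISS  vc=[]
1: 0x3a (blk 3, set 1) → MISS  vc=[9]
2: 0x3b (blk 3, set 1) → L1-HIT  vc=[9]
3: 0x3d (blk 3, set 1) → L1-HIT  vc=[9]
4: 0x9e (blk 9, set 1) → VC-HIT  vc=[3]
5: 0x70 (blk 7, set 1) → MISS  vc=[3, 9]
6: 0x94 (blk 9, set 1) → VC-HIT  vc=[3, 7]
7: 0x33 (blk 3, set 1) → VC-HIT  vc=[9, 7]
8: 0x7a (blk 7, set 1) → VC-HIT  vc=[9, 3]
9: 0x76 (blk 7, set 1) → L1-HIT  vc=[9, 3]
10: 0x99 (blk 9, set 1) → VC-HIT  vc=[7, 3]
11: 0x9f (blk 9, set 1) → L1-HIT  vc=[7, 3]
12: 0x7b (blk 7, set 1) → VC-HIT  vc=[9, 3]
13: 0x9b (blk 9, set 1) → VC-HIT  vc=[7, 3]
14: 0x79 (blk 7, set 1) → VC-HIT  vc=[9, 3]

VC = [9, 3]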